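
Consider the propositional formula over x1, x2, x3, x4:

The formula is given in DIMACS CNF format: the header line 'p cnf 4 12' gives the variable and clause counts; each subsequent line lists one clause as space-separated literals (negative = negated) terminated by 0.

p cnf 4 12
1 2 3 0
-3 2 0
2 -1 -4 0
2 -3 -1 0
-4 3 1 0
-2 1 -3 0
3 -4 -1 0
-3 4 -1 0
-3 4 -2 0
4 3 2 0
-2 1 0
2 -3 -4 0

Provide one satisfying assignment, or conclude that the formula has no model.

x1: True, x2: True, x3: True, x4: True

Case x3 = True:
From the singleton clause (x2), x2 = True.
From the singleton clause (x1), x1 = True.
From the singleton clause (x4), x4 = True.
Every clause now holds.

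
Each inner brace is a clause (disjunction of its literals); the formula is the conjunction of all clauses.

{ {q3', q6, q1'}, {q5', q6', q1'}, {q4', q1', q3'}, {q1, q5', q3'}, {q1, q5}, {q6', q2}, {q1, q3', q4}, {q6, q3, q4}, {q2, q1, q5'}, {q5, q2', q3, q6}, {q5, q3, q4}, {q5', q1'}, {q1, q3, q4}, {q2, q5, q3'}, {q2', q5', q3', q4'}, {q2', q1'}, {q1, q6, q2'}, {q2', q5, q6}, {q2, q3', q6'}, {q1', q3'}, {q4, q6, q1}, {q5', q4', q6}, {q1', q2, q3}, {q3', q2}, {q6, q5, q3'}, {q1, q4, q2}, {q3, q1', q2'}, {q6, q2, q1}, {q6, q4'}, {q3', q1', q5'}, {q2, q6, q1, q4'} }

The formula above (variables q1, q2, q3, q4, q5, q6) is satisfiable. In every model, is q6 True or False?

True

Suppose q6 = 0.
Unit clause (q4') forces q4 = 0.
Unit clause (q3) forces q3 = 1.
Unit clause (q1') forces q1 = 0.
But (q1) is also a unit clause — contradiction.
So every satisfying assignment has q6 = True.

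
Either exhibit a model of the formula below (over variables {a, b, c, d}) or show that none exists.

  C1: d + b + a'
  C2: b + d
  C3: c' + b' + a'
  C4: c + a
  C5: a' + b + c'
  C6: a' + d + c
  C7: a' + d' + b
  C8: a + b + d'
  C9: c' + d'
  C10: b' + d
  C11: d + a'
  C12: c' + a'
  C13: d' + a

a: 1,  b: 1,  c: 0,  d: 1

Case b = 1:
(d) alone gives d = 1.
(c') alone gives c = 0.
(a) alone gives a = 1.
All clauses are satisfied.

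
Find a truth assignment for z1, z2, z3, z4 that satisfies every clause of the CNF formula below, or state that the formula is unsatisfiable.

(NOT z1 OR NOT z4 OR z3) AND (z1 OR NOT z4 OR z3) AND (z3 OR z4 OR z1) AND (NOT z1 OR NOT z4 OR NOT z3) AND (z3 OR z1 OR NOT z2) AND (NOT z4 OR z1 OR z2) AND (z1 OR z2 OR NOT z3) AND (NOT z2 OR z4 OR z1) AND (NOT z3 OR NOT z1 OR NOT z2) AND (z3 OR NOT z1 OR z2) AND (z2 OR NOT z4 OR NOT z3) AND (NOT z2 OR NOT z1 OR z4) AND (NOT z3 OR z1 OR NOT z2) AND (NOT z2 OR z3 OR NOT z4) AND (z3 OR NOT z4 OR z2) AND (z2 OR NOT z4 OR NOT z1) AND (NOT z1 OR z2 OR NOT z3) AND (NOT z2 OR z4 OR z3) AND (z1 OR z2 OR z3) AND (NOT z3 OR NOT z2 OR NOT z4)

Try z1 = false.
Try z4 = false.
The clause (z3) is unit, so z3 = true.
The clause (z2) is unit, so z2 = true.
Now (NOT z2) is unsatisfied and unit — conflict.
Undo z4 and try z4 = true.
The clause (z3) is unit, so z3 = true.
The clause (z2) is unit, so z2 = true.
Now (NOT z2) is unsatisfied and unit — conflict.
Neither z4 = true nor z4 = false works.
Undo z1 and try z1 = true.
Try z4 = false.
The clause (NOT z2) is unit, so z2 = false.
The clause (z3) is unit, so z3 = true.
Now (NOT z3) is unsatisfied and unit — conflict.
Undo z4 and try z4 = true.
The clause (z3) is unit, so z3 = true.
Now (NOT z3) is unsatisfied and unit — conflict.
Neither z4 = true nor z4 = false works.
Neither z1 = true nor z1 = false works.

UNSATISFIABLE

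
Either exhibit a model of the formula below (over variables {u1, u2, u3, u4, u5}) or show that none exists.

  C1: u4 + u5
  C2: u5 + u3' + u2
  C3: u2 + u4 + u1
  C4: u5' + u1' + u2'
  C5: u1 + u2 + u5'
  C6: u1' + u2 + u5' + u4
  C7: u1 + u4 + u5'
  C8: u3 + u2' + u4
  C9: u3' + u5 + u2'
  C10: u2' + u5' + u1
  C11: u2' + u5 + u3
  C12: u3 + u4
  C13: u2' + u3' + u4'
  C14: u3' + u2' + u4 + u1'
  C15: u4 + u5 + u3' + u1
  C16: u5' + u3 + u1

u1: 0; u2: 0; u3: 0; u4: 1; u5: 0

Try u4 = 1.
Try u2 = 0.
Try u5 = 0.
Unit clause (u3') forces u3 = 0.
All clauses hold; u1 can take either value.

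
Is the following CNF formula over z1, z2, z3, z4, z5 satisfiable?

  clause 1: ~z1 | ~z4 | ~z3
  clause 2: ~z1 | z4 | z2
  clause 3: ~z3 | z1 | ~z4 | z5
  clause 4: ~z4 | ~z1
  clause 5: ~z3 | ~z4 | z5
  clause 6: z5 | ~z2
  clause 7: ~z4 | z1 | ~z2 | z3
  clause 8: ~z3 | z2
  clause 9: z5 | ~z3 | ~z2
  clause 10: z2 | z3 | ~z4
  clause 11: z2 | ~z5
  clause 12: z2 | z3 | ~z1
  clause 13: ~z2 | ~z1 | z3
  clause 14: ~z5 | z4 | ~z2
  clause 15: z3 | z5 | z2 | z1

Branch on z4: set z4 = 1.
From the singleton clause (~z1), z1 = 0.
Branch on z3: set z3 = 1.
From the singleton clause (z5), z5 = 1.
From the singleton clause (z2), z2 = 1.
Every clause now holds.
A satisfying assignment: z1 ↦ 0, z2 ↦ 1, z3 ↦ 1, z4 ↦ 1, z5 ↦ 1.

Satisfiable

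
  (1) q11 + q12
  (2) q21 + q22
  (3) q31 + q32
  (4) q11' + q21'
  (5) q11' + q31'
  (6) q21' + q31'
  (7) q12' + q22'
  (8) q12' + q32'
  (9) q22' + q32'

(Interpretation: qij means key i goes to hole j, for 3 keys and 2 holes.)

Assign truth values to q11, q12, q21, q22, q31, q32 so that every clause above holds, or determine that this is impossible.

UNSATISFIABLE

Suppose q11 = 1.
From the singleton clause (q21'), q21 = 0.
From the singleton clause (q22), q22 = 1.
From the singleton clause (q31'), q31 = 0.
From the singleton clause (q32), q32 = 1.
That conflicts with the unit clause (q32').
Undo q11 and try q11 = 0.
From the singleton clause (q12), q12 = 1.
From the singleton clause (q22'), q22 = 0.
From the singleton clause (q21), q21 = 1.
From the singleton clause (q31'), q31 = 0.
From the singleton clause (q32), q32 = 1.
That conflicts with the unit clause (q32').
Neither q11 = 1 nor q11 = 0 works.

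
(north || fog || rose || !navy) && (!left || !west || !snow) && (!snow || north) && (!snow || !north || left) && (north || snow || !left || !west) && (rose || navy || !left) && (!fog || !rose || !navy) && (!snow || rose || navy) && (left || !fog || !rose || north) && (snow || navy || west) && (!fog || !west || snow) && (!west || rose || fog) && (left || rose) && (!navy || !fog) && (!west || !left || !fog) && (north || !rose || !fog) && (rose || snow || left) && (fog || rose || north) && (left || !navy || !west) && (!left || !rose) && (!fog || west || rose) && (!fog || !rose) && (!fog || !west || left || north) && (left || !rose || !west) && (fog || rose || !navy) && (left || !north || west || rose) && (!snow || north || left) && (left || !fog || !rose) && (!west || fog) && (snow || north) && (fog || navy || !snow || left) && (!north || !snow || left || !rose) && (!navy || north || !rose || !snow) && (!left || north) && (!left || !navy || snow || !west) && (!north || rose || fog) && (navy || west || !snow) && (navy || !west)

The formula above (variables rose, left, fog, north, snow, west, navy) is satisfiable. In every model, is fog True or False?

Suppose fog = true.
(!navy) alone gives navy = false.
(!rose) alone gives rose = false.
(!left) alone gives left = false.
Now (left) is unsatisfied and unit — conflict.
So every satisfying assignment has fog = False.

False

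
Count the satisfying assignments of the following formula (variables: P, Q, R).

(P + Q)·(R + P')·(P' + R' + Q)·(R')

There are 2^3 = 8 truth assignments over (P, Q, R).
Split on Q. With Q = 1, the clauses containing Q are satisfied and Q' drops from the rest; 1 of the 2^2 = 4 assignments to the other variables satisfy what remains.
With Q = 0, by the same count on the reduced clause set, 0 assignments work.
(One model: P=F, Q=T, R=F.)
Total: 1 + 0 = 1.

1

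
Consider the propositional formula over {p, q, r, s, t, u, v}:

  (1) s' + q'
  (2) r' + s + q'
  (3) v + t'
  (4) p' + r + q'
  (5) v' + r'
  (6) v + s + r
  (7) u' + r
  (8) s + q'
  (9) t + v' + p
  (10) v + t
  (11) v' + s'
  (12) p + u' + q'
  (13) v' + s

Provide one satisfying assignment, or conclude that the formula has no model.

UNSATISFIABLE

Case s = 0:
Unit clause (q') forces q = 0.
Unit clause (v') forces v = 0.
Unit clause (t') forces t = 0.
That conflicts with the unit clause (t).
So s must be the other value — set s = 1.
Unit clause (q') forces q = 0.
Unit clause (v') forces v = 0.
Unit clause (t') forces t = 0.
That conflicts with the unit clause (t).
Both values of s lead to a conflict.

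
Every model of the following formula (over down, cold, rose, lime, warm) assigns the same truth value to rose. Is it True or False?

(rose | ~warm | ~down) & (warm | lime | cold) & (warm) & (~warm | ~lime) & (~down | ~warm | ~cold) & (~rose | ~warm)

False

Suppose rose = 1.
The clause (warm) is unit, so warm = 1.
But (~warm) is also a unit clause — contradiction.
So every satisfying assignment has rose = False.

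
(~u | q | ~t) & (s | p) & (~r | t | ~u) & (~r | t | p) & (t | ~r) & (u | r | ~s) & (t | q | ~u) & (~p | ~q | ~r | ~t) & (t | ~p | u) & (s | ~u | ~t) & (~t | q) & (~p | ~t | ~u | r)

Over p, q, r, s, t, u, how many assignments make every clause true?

7

There are 2^6 = 64 truth assignments over (p, q, r, s, t, u).
Split on s. With s = 1, the clauses containing s are satisfied and ~s drops from the rest; 5 of the 2^5 = 32 assignments to the other variables satisfy what remains.
With s = 0, by the same count on the reduced clause set, 2 assignments work.
Total: 5 + 2 = 7.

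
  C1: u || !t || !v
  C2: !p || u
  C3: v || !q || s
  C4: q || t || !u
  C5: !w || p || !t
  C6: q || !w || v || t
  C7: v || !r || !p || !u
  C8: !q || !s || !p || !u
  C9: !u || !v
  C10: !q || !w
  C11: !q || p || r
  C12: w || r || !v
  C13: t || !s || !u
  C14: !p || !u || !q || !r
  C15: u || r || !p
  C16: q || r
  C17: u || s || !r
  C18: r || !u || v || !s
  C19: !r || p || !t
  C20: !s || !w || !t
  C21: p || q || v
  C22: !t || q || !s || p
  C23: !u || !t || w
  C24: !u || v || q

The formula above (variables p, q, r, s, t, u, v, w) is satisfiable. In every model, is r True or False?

Suppose r = false.
From the singleton clause (q), q = true.
From the singleton clause (!w), w = false.
From the singleton clause (p), p = true.
From the singleton clause (u), u = true.
From the singleton clause (!s), s = false.
From the singleton clause (v), v = true.
But (!v) is also a unit clause — contradiction.
So every satisfying assignment has r = True.

True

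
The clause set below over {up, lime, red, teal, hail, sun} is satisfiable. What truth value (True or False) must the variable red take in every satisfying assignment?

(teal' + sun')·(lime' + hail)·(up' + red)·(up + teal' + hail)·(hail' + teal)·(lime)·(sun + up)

True

Suppose red = 0.
(up') alone gives up = 0.
(lime) alone gives lime = 1.
(hail) alone gives hail = 1.
(teal) alone gives teal = 1.
(sun') alone gives sun = 0.
Now (sun) is unsatisfied and unit — conflict.
So every satisfying assignment has red = True.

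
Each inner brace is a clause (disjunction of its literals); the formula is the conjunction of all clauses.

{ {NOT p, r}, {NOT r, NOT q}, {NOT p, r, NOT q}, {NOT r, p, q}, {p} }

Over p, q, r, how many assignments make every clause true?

1

There are 2^3 = 8 truth assignments over (p, q, r).
Check each against the 5 clauses (columns in the order p, q, r):
  F F F  ✗ fails (p)
  F F T  ✗ fails (NOT r OR p OR q)
  F T F  ✗ fails (p)
  F T T  ✗ fails (NOT r OR NOT q)
  T F F  ✗ fails (NOT p OR r)
  T F T  ✓ satisfies all
  T T F  ✗ fails (NOT p OR r)
  T T T  ✗ fails (NOT r OR NOT q)
1 of the 8 rows is a model.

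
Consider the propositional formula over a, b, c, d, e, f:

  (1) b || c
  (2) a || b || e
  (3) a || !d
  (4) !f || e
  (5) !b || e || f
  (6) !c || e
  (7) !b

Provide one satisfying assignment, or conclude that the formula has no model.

a: true; b: false; c: true; d: false; e: true; f: true

The clause (!b) is unit, so b = false.
The clause (c) is unit, so c = true.
The clause (e) is unit, so e = true.
Case a = true:
Every clause is now satisfied; d, f are unconstrained.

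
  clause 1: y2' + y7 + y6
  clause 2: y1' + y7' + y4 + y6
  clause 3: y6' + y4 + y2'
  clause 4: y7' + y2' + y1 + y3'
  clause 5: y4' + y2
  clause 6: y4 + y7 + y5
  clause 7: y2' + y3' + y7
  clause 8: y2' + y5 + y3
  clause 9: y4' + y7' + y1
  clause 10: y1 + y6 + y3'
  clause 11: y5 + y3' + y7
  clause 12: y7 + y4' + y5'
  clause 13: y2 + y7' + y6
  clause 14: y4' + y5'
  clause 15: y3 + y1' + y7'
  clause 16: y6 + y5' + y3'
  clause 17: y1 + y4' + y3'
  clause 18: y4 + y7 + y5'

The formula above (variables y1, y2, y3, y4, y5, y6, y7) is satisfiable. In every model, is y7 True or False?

Suppose y7 = 0.
Case y2 = 0:
Unit clause (y4') forces y4 = 0.
Unit clause (y5) forces y5 = 1.
That conflicts with the unit clause (y5').
Backtrack on y2: now try y2 = 1.
Unit clause (y6) forces y6 = 1.
Unit clause (y4) forces y4 = 1.
Unit clause (y3') forces y3 = 0.
Unit clause (y5) forces y5 = 1.
That conflicts with the unit clause (y5').
Both values of y2 lead to a conflict.
So every satisfying assignment has y7 = True.

True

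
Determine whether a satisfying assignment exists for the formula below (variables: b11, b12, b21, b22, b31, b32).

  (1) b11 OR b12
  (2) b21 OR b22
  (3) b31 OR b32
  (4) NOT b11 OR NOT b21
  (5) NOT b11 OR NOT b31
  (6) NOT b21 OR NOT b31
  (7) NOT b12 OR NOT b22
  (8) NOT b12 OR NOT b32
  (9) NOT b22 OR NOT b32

No

Try b11 = true.
From the singleton clause (NOT b21), b21 = false.
From the singleton clause (b22), b22 = true.
From the singleton clause (NOT b31), b31 = false.
From the singleton clause (b32), b32 = true.
Now (NOT b32) is unsatisfied and unit — conflict.
That branch fails; take b11 = false instead.
From the singleton clause (b12), b12 = true.
From the singleton clause (NOT b22), b22 = false.
From the singleton clause (b21), b21 = true.
From the singleton clause (NOT b31), b31 = false.
From the singleton clause (b32), b32 = true.
Now (NOT b32) is unsatisfied and unit — conflict.
Neither b11 = true nor b11 = false works.
No assignment satisfies every clause.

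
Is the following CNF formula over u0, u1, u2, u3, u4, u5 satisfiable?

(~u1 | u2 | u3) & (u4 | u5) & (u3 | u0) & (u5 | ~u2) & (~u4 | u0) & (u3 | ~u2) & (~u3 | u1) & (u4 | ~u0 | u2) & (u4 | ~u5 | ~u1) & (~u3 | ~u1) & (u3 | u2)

No, unsatisfiable

Try u4 = 1.
Unit clause (u0) forces u0 = 1.
Try u5 = 1.
Try u3 = 1.
Unit clause (u1) forces u1 = 1.
But (~u1) is also a unit clause — contradiction.
That branch fails; take u3 = 0 instead.
Unit clause (~u2) forces u2 = 0.
But (u2) is also a unit clause — contradiction.
Either choice for u3 ends in contradiction.
That branch fails; take u5 = 0 instead.
Unit clause (~u2) forces u2 = 0.
Unit clause (u3) forces u3 = 1.
Unit clause (u1) forces u1 = 1.
But (~u1) is also a unit clause — contradiction.
Either choice for u5 ends in contradiction.
That branch fails; take u4 = 0 instead.
Unit clause (u5) forces u5 = 1.
Unit clause (~u1) forces u1 = 0.
Unit clause (~u3) forces u3 = 0.
Unit clause (u0) forces u0 = 1.
Unit clause (~u2) forces u2 = 0.
But (u2) is also a unit clause — contradiction.
Either choice for u4 ends in contradiction.
No assignment satisfies every clause.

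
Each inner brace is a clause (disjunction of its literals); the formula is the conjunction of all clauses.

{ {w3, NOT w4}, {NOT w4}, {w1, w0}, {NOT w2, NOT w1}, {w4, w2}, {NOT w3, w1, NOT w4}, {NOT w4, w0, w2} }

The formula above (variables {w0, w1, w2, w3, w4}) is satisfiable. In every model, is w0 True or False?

True

Suppose w0 = false.
(NOT w4) alone gives w4 = false.
(w1) alone gives w1 = true.
(NOT w2) alone gives w2 = false.
But (w2) is also a unit clause — contradiction.
So every satisfying assignment has w0 = True.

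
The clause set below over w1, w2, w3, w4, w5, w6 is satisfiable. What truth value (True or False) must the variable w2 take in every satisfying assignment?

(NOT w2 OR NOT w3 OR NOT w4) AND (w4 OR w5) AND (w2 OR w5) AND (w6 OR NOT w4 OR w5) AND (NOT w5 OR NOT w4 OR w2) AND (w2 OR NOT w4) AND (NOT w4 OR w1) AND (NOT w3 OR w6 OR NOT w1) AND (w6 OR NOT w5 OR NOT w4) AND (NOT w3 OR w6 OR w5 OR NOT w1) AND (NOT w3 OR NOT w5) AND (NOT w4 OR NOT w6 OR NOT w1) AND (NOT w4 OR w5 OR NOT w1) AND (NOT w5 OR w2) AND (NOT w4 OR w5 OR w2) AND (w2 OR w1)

Suppose w2 = false.
From the singleton clause (w5), w5 = true.
But (NOT w5) is also a unit clause — contradiction.
So every satisfying assignment has w2 = True.

True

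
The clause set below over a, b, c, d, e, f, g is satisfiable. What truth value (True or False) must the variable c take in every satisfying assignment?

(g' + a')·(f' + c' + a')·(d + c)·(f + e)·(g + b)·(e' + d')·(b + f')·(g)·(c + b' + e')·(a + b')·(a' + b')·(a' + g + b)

Suppose c = 0.
From the singleton clause (d), d = 1.
From the singleton clause (e'), e = 0.
From the singleton clause (f), f = 1.
From the singleton clause (b), b = 1.
From the singleton clause (g), g = 1.
From the singleton clause (a'), a = 0.
Now (a) is unsatisfied and unit — conflict.
So every satisfying assignment has c = True.

True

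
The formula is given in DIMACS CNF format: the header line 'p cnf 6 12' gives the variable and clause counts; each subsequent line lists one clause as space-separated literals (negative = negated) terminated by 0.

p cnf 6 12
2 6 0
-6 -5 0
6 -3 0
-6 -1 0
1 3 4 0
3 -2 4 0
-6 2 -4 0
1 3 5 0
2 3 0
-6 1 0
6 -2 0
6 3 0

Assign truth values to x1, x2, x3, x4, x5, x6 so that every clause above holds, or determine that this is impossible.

UNSATISFIABLE

Try x2 = True.
Unit clause (x6) forces x6 = True.
Unit clause (¬x5) forces x5 = False.
Unit clause (¬x1) forces x1 = False.
But (x1) is also a unit clause — contradiction.
That branch fails; take x2 = False instead.
Unit clause (x6) forces x6 = True.
Unit clause (¬x5) forces x5 = False.
Unit clause (¬x1) forces x1 = False.
But (x1) is also a unit clause — contradiction.
Either choice for x2 ends in contradiction.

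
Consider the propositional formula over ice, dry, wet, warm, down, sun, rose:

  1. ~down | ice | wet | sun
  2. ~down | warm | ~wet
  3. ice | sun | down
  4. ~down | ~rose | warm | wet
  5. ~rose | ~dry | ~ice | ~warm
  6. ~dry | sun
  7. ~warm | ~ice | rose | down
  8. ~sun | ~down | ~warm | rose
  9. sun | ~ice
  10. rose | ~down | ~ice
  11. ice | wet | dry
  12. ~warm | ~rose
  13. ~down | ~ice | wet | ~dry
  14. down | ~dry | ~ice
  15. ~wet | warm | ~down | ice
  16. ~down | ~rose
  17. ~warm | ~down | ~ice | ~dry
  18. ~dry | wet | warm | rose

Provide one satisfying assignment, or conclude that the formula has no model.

Branch on dry: set dry = 0.
Branch on sun: set sun = 1.
Branch on ice: set ice = 1.
Branch on rose: set rose = 1.
The clause (~warm) is unit, so warm = 0.
The clause (~down) is unit, so down = 0.
All clauses hold; wet can take either value.

ice ↦ 1,  dry ↦ 0,  wet ↦ 1,  warm ↦ 0,  down ↦ 0,  sun ↦ 1,  rose ↦ 1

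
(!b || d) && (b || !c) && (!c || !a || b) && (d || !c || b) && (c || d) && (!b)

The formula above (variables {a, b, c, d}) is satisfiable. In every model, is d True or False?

True

Suppose d = false.
Unit clause (!b) forces b = false.
Unit clause (!c) forces c = false.
But (c) is also a unit clause — contradiction.
So every satisfying assignment has d = True.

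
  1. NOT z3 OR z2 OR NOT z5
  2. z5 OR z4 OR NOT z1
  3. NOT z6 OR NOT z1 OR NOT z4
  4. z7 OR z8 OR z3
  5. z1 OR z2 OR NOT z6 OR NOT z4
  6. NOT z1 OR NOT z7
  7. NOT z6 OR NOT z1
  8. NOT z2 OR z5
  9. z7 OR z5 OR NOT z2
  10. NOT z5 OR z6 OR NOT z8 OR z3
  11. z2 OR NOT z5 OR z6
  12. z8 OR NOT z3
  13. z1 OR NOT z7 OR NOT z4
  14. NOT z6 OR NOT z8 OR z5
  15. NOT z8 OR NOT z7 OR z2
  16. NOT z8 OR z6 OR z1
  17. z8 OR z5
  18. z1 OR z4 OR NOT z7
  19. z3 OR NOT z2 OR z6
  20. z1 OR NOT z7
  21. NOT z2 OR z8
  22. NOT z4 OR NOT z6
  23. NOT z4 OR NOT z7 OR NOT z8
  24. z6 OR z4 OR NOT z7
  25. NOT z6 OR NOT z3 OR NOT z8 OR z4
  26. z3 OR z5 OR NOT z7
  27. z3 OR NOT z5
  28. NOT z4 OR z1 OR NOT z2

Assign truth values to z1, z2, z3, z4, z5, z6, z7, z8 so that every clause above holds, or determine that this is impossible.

z1=true,  z2=false,  z3=true,  z4=true,  z5=false,  z6=false,  z7=false,  z8=true

Case z1 = true:
(NOT z7) alone gives z7 = false.
(NOT z6) alone gives z6 = false.
Case z5 = false:
(z4) alone gives z4 = true.
(NOT z2) alone gives z2 = false.
(z8) alone gives z8 = true.
Every clause is now satisfied; z3 is unconstrained.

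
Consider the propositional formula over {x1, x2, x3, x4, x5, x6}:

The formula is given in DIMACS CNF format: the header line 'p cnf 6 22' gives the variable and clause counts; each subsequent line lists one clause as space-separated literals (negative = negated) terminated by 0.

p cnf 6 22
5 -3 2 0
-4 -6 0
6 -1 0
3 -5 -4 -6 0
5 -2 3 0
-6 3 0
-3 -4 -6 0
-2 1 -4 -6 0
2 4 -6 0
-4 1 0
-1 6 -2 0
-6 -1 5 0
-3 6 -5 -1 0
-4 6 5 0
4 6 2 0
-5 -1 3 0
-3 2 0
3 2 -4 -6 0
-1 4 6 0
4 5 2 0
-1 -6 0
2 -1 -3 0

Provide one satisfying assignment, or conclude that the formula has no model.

Branch on x4: set x4 = False.
Branch on x6: set x6 = False.
Unit clause (¬x1) forces x1 = False.
Unit clause (x2) forces x2 = True.
Branch on x5: set x5 = True.
Every clause is now satisfied; x3 is unconstrained.

x1 ↦ False, x2 ↦ True, x3 ↦ True, x4 ↦ False, x5 ↦ True, x6 ↦ False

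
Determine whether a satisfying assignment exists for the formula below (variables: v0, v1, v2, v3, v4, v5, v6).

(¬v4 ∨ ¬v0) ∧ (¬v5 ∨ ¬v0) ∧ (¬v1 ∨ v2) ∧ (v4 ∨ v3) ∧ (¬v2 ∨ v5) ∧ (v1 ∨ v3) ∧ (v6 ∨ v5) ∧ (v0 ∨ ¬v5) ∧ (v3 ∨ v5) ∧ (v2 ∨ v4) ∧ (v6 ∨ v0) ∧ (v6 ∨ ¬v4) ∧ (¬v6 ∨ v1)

Branch on v4: set v4 = False.
Unit clause (v3) forces v3 = True.
Unit clause (v2) forces v2 = True.
Unit clause (v5) forces v5 = True.
Unit clause (¬v0) forces v0 = False.
Now (v0) is unsatisfied and unit — conflict.
Undo v4 and try v4 = True.
Unit clause (¬v0) forces v0 = False.
Unit clause (¬v5) forces v5 = False.
Unit clause (¬v2) forces v2 = False.
Unit clause (¬v1) forces v1 = False.
Unit clause (v3) forces v3 = True.
Unit clause (v6) forces v6 = True.
Now (¬v6) is unsatisfied and unit — conflict.
Neither v4 = True nor v4 = False works.
No assignment satisfies every clause.

No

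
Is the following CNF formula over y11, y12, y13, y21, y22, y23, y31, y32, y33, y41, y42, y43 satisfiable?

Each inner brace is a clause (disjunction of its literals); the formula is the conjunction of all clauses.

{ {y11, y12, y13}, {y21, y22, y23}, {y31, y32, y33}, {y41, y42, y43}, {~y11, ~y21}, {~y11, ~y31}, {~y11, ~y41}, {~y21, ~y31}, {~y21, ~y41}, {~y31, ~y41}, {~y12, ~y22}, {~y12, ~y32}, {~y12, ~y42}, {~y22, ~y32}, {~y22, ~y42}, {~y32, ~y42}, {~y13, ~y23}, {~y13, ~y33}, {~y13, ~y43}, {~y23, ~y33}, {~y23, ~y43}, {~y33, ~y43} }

Case y11 = 0:
Case y12 = 1:
(~y22) alone gives y22 = 0.
(~y32) alone gives y32 = 0.
(~y42) alone gives y42 = 0.
Case y21 = 1:
(~y31) alone gives y31 = 0.
(y33) alone gives y33 = 1.
(~y41) alone gives y41 = 0.
(y43) alone gives y43 = 1.
Now (~y43) is unsatisfied and unit — conflict.
Undo y21 and try y21 = 0.
(y23) alone gives y23 = 1.
(~y13) alone gives y13 = 0.
(~y33) alone gives y33 = 0.
(y31) alone gives y31 = 1.
(~y41) alone gives y41 = 0.
(y43) alone gives y43 = 1.
Now (~y43) is unsatisfied and unit — conflict.
Both values of y21 lead to a conflict.
Undo y12 and try y12 = 0.
(y13) alone gives y13 = 1.
(~y23) alone gives y23 = 0.
(~y33) alone gives y33 = 0.
(~y43) alone gives y43 = 0.
Case y21 = 1:
(~y31) alone gives y31 = 0.
(y32) alone gives y32 = 1.
(~y41) alone gives y41 = 0.
(y42) alone gives y42 = 1.
Now (~y42) is unsatisfied and unit — conflict.
Undo y21 and try y21 = 0.
(y22) alone gives y22 = 1.
(~y32) alone gives y32 = 0.
(y31) alone gives y31 = 1.
(~y41) alone gives y41 = 0.
(y42) alone gives y42 = 1.
Now (~y42) is unsatisfied and unit — conflict.
Both values of y21 lead to a conflict.
Both values of y12 lead to a conflict.
Undo y11 and try y11 = 1.
(~y21) alone gives y21 = 0.
(~y31) alone gives y31 = 0.
(~y41) alone gives y41 = 0.
Case y22 = 1:
(~y12) alone gives y12 = 0.
(~y32) alone gives y32 = 0.
(y33) alone gives y33 = 1.
(~y42) alone gives y42 = 0.
(y43) alone gives y43 = 1.
Now (~y43) is unsatisfied and unit — conflict.
Undo y22 and try y22 = 0.
(y23) alone gives y23 = 1.
(~y13) alone gives y13 = 0.
(~y33) alone gives y33 = 0.
(y32) alone gives y32 = 1.
(~y12) alone gives y12 = 0.
(~y42) alone gives y42 = 0.
(y43) alone gives y43 = 1.
Now (~y43) is unsatisfied and unit — conflict.
Both values of y22 lead to a conflict.
Both values of y11 lead to a conflict.
No assignment satisfies every clause.

Unsatisfiable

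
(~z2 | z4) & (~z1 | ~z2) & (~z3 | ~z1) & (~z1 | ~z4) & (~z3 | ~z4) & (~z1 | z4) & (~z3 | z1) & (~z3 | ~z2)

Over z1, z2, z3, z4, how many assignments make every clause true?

3

There are 2^4 = 16 truth assignments over (z1, z2, z3, z4).
Check each against the 8 clauses (columns in the order z1, z2, z3, z4):
  F F F F  ✓ satisfies all
  F F F T  ✓ satisfies all
  F F T F  ✗ fails (~z3 | z1)
  F F T T  ✗ fails (~z3 | ~z4)
  F T F F  ✗ fails (~z2 | z4)
  F T F T  ✓ satisfies all
  F T T F  ✗ fails (~z2 | z4)
  F T T T  ✗ fails (~z3 | ~z4)
  T F F F  ✗ fails (~z1 | z4)
  T F F T  ✗ fails (~z1 | ~z4)
  T F T F  ✗ fails (~z3 | ~z1)
  T F T T  ✗ fails (~z3 | ~z1)
  T T F F  ✗ fails (~z2 | z4)
  T T F T  ✗ fails (~z1 | ~z2)
  T T T F  ✗ fails (~z2 | z4)
  T T T T  ✗ fails (~z1 | ~z2)
3 of the 16 rows are models.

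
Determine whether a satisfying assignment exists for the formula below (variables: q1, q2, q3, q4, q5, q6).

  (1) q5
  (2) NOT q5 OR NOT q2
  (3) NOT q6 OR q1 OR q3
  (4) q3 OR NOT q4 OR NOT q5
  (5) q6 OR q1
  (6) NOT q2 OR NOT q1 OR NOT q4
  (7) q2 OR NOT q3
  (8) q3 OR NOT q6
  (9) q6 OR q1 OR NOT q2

(q5) alone gives q5 = true.
(NOT q2) alone gives q2 = false.
(NOT q3) alone gives q3 = false.
(NOT q4) alone gives q4 = false.
(NOT q6) alone gives q6 = false.
(q1) alone gives q1 = true.
This assignment satisfies each clause.
A satisfying assignment: q1=true,  q2=false,  q3=false,  q4=false,  q5=true,  q6=false.

Satisfiable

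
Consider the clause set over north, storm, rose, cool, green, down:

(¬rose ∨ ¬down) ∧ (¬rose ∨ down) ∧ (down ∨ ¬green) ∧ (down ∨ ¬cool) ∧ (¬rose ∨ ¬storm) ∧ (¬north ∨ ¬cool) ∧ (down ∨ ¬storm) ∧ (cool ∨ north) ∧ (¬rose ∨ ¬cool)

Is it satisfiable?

Suppose rose = False.
Suppose down = True.
Suppose north = False.
(cool) alone gives cool = True.
All clauses hold; storm, green can take either value.
A satisfying assignment: north ↦ False, storm ↦ False, rose ↦ False, cool ↦ True, green ↦ True, down ↦ True.

Satisfiable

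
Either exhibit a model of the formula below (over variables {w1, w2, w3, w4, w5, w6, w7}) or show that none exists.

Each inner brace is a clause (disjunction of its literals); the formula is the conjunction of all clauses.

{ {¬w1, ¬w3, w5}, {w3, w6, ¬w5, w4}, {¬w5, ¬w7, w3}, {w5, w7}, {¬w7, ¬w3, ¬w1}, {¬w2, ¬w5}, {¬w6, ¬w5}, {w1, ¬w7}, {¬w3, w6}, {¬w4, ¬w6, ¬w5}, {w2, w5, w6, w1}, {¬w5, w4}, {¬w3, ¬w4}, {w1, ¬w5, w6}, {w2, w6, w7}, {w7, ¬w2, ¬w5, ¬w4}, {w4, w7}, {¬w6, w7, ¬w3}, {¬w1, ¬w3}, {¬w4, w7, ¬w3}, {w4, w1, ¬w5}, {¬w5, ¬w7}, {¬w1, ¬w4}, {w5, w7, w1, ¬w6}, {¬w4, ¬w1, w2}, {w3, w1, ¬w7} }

Try w5 = False.
The clause (w7) is unit, so w7 = True.
The clause (w1) is unit, so w1 = True.
The clause (¬w3) is unit, so w3 = False.
The clause (¬w4) is unit, so w4 = False.
All clauses hold; w2, w6 can take either value.

w1=True, w2=False, w3=False, w4=False, w5=False, w6=False, w7=True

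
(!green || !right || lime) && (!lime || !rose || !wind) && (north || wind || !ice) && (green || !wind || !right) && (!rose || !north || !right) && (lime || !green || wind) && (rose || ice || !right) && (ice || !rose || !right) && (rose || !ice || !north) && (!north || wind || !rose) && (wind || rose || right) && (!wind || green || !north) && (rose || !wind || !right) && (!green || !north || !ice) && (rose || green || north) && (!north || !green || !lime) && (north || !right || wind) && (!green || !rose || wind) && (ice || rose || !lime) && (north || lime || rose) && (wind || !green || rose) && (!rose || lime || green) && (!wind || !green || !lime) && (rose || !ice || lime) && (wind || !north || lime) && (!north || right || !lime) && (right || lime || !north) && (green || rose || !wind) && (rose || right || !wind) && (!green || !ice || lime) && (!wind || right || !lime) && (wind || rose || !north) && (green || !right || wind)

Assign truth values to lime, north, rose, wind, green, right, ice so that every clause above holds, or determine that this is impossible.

Case green = false:
Case wind = false:
Unit clause (!right) forces right = false.
Unit clause (rose) forces rose = true.
Unit clause (!north) forces north = false.
Unit clause (!ice) forces ice = false.
Unit clause (lime) forces lime = true.
This assignment satisfies each clause.

lime ↦ true,  north ↦ false,  rose ↦ true,  wind ↦ false,  green ↦ false,  right ↦ false,  ice ↦ false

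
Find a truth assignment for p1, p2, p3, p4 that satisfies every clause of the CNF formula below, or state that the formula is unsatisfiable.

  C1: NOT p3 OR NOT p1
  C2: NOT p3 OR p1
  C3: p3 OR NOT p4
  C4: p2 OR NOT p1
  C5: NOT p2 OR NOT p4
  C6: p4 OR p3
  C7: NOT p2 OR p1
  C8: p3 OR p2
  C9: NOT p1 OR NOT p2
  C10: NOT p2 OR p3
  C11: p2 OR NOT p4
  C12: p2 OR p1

Try p3 = false.
From the singleton clause (NOT p4), p4 = false.
That conflicts with the unit clause (p4).
Undo p3 and try p3 = true.
From the singleton clause (NOT p1), p1 = false.
That conflicts with the unit clause (p1).
Neither p3 = true nor p3 = false works.

UNSATISFIABLE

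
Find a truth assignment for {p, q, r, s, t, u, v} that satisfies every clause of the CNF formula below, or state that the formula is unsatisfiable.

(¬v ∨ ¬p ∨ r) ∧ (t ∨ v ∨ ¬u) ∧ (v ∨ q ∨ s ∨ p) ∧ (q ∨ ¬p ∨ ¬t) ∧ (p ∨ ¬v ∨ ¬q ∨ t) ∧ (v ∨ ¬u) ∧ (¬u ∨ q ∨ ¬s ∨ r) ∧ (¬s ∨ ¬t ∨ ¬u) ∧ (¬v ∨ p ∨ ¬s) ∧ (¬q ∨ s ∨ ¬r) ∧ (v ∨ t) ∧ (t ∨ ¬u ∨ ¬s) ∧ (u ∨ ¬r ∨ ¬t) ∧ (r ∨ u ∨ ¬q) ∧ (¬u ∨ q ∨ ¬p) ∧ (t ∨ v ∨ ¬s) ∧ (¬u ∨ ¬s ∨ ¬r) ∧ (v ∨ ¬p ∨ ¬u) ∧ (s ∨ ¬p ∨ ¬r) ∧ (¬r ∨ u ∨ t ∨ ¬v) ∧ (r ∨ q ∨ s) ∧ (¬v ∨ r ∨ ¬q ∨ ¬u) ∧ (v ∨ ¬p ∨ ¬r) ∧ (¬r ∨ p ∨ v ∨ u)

p ↦ False; q ↦ False; r ↦ True; s ↦ False; t ↦ True; u ↦ True; v ↦ True

Try v = True.
Try p = False.
Unit clause (¬s) forces s = False.
Try q = False.
Unit clause (r) forces r = True.
Try u = True.
Every clause is now satisfied; t is unconstrained.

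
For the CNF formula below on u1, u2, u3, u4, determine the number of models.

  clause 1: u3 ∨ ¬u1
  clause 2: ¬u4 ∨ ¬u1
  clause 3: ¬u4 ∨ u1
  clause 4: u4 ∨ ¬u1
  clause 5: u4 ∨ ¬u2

There are 2^4 = 16 truth assignments over (u1, u2, u3, u4).
Split on u1. With u1 = True, the clauses containing u1 are satisfied and ¬u1 drops from the rest; 0 of the 2^3 = 8 assignments to the other variables satisfy what remains.
With u1 = False, by the same count on the reduced clause set, 2 assignments work.
(One model: u1=F, u2=F, u3=F, u4=F.)
Total: 0 + 2 = 2.

2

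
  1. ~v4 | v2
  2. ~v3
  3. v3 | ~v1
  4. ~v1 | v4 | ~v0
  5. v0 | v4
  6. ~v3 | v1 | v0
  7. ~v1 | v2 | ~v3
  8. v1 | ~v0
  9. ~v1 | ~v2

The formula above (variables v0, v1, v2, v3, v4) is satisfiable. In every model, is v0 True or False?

False

Suppose v0 = 1.
Unit clause (~v3) forces v3 = 0.
Unit clause (~v1) forces v1 = 0.
But (v1) is also a unit clause — contradiction.
So every satisfying assignment has v0 = False.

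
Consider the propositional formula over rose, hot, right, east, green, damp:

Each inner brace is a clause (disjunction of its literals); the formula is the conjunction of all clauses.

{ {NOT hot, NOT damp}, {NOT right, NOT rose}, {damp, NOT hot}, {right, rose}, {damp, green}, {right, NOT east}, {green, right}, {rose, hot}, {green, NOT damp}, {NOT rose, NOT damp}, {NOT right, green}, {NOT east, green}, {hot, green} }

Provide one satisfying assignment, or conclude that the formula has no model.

Case hot = false:
The clause (rose) is unit, so rose = true.
The clause (NOT right) is unit, so right = false.
The clause (NOT east) is unit, so east = false.
The clause (green) is unit, so green = true.
The clause (NOT damp) is unit, so damp = false.
All clauses are satisfied.

rose: true,  hot: false,  right: false,  east: false,  green: true,  damp: false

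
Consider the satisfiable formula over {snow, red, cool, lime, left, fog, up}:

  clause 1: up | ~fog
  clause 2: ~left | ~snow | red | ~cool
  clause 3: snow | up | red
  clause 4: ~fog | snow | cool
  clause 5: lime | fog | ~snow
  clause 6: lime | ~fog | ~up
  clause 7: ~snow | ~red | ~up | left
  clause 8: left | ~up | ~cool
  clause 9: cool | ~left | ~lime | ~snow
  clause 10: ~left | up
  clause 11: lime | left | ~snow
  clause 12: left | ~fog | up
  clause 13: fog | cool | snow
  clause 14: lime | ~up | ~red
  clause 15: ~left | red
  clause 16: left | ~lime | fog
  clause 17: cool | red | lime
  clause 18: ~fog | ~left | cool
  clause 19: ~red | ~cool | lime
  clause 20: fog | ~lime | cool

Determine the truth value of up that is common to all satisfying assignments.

Suppose up = 0.
The clause (~fog) is unit, so fog = 0.
The clause (~left) is unit, so left = 0.
The clause (~lime) is unit, so lime = 0.
The clause (~snow) is unit, so snow = 0.
The clause (red) is unit, so red = 1.
The clause (cool) is unit, so cool = 1.
That conflicts with the unit clause (~cool).
So every satisfying assignment has up = True.

True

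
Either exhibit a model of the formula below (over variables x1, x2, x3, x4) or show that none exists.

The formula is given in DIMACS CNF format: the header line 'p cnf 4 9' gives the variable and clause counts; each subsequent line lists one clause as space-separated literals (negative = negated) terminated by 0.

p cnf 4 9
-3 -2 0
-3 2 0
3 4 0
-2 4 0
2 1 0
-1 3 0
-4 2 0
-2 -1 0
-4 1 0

UNSATISFIABLE

Suppose x3 = False.
From the singleton clause (x4), x4 = True.
From the singleton clause (¬x1), x1 = False.
But (x1) is also a unit clause — contradiction.
That branch fails; take x3 = True instead.
From the singleton clause (¬x2), x2 = False.
But (x2) is also a unit clause — contradiction.
Either choice for x3 ends in contradiction.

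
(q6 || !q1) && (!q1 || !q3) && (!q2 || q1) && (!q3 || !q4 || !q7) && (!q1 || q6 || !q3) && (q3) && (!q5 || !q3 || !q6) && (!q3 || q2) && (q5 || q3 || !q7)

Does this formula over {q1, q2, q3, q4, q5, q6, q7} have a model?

Unsatisfiable

The clause (q3) is unit, so q3 = true.
The clause (!q1) is unit, so q1 = false.
The clause (!q2) is unit, so q2 = false.
But (q2) is also a unit clause — contradiction.
No assignment satisfies every clause.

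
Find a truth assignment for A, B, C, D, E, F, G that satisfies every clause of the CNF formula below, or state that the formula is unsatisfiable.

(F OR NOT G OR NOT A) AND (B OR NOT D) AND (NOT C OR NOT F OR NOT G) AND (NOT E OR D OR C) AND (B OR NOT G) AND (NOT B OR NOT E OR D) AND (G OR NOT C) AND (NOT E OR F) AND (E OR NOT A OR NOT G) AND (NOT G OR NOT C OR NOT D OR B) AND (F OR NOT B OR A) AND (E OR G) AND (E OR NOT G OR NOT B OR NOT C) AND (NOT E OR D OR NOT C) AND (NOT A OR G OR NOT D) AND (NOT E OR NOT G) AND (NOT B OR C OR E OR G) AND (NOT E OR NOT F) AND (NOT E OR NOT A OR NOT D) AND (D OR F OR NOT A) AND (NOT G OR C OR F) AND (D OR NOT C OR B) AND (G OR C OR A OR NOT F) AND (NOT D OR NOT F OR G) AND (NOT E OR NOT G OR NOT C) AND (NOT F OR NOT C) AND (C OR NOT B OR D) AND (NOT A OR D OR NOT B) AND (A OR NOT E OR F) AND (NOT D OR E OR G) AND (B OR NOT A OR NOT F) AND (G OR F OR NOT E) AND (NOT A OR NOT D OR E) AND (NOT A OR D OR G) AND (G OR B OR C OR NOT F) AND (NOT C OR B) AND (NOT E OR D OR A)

Suppose B = true.
Suppose E = false.
From the singleton clause (G), G = true.
From the singleton clause (NOT A), A = false.
From the singleton clause (F), F = true.
From the singleton clause (NOT C), C = false.
From the singleton clause (D), D = true.
This assignment satisfies each clause.

A=false,  B=true,  C=false,  D=true,  E=false,  F=true,  G=true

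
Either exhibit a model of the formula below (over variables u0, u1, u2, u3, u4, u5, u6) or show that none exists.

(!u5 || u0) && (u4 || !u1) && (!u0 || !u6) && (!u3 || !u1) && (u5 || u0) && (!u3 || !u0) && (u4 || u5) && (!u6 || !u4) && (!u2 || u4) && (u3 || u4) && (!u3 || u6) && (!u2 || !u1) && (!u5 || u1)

Branch on u5: set u5 = false.
From the singleton clause (u0), u0 = true.
From the singleton clause (!u6), u6 = false.
From the singleton clause (!u3), u3 = false.
From the singleton clause (u4), u4 = true.
Branch on u2: set u2 = true.
From the singleton clause (!u1), u1 = false.
This assignment satisfies each clause.

u0 ↦ true, u1 ↦ false, u2 ↦ true, u3 ↦ false, u4 ↦ true, u5 ↦ false, u6 ↦ false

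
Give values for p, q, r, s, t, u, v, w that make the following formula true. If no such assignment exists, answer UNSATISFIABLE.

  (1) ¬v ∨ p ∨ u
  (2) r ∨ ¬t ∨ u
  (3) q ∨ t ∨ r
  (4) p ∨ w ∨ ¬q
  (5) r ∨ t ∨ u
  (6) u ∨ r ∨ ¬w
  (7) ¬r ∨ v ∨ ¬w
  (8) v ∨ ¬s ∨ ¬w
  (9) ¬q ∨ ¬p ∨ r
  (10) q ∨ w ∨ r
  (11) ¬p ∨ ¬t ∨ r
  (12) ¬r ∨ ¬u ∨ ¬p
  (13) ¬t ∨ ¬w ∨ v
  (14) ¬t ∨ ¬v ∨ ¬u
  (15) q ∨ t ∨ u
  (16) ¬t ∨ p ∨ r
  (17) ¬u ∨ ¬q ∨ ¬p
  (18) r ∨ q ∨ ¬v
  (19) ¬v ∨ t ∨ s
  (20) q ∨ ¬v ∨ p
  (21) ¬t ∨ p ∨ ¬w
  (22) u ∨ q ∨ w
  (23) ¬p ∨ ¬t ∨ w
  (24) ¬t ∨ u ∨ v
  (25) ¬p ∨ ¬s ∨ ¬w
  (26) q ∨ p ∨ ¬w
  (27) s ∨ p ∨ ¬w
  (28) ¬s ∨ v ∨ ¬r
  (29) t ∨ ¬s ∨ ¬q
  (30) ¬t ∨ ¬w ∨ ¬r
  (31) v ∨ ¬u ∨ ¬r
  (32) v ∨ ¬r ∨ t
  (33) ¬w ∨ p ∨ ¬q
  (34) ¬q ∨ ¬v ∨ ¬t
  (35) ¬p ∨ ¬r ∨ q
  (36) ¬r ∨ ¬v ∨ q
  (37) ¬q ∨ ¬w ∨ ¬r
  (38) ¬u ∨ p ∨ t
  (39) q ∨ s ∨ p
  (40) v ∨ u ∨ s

UNSATISFIABLE

Suppose v = False.
Suppose r = False.
Suppose t = False.
From the singleton clause (q), q = True.
From the singleton clause (u), u = True.
From the singleton clause (¬p), p = False.
That conflicts with the unit clause (p).
Undo t and try t = True.
From the singleton clause (u), u = True.
From the singleton clause (¬p), p = False.
That conflicts with the unit clause (p).
Neither t = True nor t = False works.
Undo r and try r = True.
From the singleton clause (¬w), w = False.
From the singleton clause (¬s), s = False.
From the singleton clause (¬u), u = False.
That conflicts with the unit clause (u).
Neither r = True nor r = False works.
Undo v and try v = True.
Suppose p = True.
Suppose q = False.
From the singleton clause (r), r = True.
That conflicts with the unit clause (¬r).
Undo q and try q = True.
From the singleton clause (r), r = True.
From the singleton clause (¬u), u = False.
From the singleton clause (¬t), t = False.
From the singleton clause (s), s = True.
That conflicts with the unit clause (¬s).
Neither q = True nor q = False works.
Undo p and try p = False.
From the singleton clause (u), u = True.
From the singleton clause (¬t), t = False.
That conflicts with the unit clause (t).
Neither p = True nor p = False works.
Neither v = True nor v = False works.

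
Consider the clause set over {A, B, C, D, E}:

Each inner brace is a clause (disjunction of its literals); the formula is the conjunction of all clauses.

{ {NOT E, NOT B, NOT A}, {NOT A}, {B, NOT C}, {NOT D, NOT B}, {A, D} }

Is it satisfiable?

Yes, satisfiable

(NOT A) alone gives A = false.
(D) alone gives D = true.
(NOT B) alone gives B = false.
(NOT C) alone gives C = false.
All clauses hold; E can take either value.
A satisfying assignment: A ↦ false; B ↦ false; C ↦ false; D ↦ true; E ↦ false.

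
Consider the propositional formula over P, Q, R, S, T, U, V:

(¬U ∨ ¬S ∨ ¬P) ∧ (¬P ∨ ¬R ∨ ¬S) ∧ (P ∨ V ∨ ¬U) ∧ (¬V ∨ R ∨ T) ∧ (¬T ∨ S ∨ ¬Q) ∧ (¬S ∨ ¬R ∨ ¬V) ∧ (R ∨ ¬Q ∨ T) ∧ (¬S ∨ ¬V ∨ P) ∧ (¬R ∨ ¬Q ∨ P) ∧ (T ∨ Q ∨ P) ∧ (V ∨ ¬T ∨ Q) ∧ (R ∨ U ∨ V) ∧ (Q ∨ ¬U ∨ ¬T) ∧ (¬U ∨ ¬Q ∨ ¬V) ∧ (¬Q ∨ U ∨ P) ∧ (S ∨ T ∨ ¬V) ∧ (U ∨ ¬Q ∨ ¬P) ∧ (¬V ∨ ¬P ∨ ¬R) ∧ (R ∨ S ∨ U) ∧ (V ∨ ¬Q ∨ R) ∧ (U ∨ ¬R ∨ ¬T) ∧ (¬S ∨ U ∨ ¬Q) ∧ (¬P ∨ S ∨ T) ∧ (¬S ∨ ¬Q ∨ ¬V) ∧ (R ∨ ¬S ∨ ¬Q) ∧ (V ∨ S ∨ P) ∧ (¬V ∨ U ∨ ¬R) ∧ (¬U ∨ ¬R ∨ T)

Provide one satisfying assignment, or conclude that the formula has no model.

P=True, Q=False, R=False, S=True, T=True, U=False, V=True

Try U = False.
Try R = False.
The clause (V) is unit, so V = True.
The clause (T) is unit, so T = True.
The clause (S) is unit, so S = True.
The clause (P) is unit, so P = True.
The clause (¬Q) is unit, so Q = False.
All clauses are satisfied.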